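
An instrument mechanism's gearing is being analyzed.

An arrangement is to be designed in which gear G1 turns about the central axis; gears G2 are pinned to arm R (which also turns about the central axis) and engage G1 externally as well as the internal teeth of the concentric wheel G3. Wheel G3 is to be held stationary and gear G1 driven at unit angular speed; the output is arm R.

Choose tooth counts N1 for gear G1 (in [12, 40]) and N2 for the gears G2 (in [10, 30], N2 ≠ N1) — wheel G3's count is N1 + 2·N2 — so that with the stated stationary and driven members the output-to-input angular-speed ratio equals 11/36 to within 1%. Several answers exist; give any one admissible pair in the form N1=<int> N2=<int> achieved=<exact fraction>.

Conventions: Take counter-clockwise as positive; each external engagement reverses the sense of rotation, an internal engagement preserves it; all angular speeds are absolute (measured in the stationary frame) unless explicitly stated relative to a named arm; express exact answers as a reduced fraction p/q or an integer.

N1=22 N2=14 achieved=11/36

topology: planetary set — design target 11/36, arm = carrier (Willis)
Willis with ω_ring = 0: ω_arm/ω_sun = N1/(N1+N3); set equal to 11/36  ⇒  N3/N1 = 1/(11/36) − 1 = 25/11
N3 = N1 + 2·N2  ⇒  N2/N1 = (N3/N1 − 1)/2 = (25/11 − 1)/2 = 7/11
smallest multiple with N1 ≥ 12 and N2 ≥ 10: k = 2  ⇒  N1 = 2·11 = 22, N2 = 2·7 = 14 (N1 ≤ 40, N2 ≤ 30, N2 ≠ N1 ✓), N3 = 22 + 2·14 = 50
check: N1/(N1+N3) with N1 = 22, N3 = 50 gives 11/36; |achieved − target| = 0 ≤ 11/3600 ✓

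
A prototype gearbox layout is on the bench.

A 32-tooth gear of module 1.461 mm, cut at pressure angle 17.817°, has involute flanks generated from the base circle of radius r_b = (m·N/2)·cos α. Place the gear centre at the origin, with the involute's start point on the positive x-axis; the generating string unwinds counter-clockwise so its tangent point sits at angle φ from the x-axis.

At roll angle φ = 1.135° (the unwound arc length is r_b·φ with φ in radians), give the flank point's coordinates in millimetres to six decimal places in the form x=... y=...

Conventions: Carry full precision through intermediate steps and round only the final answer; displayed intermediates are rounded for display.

x=22.259222 y=0.000058

class = single-mesh tooth geometry [base-circle involute, m = 1.461, 32T]
pitch radius r_p = m·N/2 = 1.461·32/2 = 23.376000
base radius r_b = r_p·cos α = 23.376000·cos 17.817° = 22.254855
roll angle φ = 1.135° = 0.01980949 rad
x = r_b·(cos φ + φ·sin φ) = 22.259222
y = r_b·(sin φ − φ·cos φ) = 0.000058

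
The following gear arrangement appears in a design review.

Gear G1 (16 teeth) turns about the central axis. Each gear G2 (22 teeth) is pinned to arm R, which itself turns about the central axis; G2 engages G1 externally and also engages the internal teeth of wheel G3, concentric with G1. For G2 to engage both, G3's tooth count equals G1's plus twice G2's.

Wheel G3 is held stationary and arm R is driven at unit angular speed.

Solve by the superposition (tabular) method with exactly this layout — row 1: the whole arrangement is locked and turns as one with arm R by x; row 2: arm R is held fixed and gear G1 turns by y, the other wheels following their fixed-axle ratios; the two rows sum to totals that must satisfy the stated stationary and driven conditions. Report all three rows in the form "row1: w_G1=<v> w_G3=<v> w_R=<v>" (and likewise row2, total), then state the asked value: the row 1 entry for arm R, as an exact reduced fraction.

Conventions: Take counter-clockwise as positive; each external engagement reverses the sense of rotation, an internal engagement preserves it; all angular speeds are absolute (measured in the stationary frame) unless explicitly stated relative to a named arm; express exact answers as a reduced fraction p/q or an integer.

planetary set (16T centre, 22T on arm, 60T internal) — Willis relation
superposition row 1 [locked train]: every member turns x
row 2: sun turns y, ring = −(16/60)·y, arm 0
boundary: total ω_ring = x − (16/60)·y = 0 and total ω_arm = x = 1  ⇒  y = 15/4, x = 1
row 2 ring = −(16/60)·15/4 = -1
totals (row 1 + row 2): sun 1 + 15/4 = 19/4, ring 1 + (-1) = 0, arm 1 + 0 = 1
asked cell (row1, arm) = 1

row1: w_G1=1 w_G3=1 w_R=1
row2: w_G1=15/4 w_G3=-1 w_R=0
total: w_G1=19/4 w_G3=0 w_R=1
asked value: 1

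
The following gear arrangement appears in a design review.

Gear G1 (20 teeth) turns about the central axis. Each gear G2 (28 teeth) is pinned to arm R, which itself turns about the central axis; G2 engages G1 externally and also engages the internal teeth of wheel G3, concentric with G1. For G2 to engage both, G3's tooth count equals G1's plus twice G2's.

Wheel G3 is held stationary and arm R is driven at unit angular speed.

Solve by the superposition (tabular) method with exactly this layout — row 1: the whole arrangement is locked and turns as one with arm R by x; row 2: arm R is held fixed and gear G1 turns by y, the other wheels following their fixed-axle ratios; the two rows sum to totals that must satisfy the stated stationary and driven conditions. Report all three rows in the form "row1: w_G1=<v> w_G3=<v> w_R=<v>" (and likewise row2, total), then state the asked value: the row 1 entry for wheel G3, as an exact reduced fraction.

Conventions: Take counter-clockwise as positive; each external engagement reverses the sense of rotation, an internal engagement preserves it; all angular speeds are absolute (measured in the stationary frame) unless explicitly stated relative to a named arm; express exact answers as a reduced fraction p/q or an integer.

row1: w_G1=1 w_G3=1 w_R=1
row2: w_G1=19/5 w_G3=-1 w_R=0
total: w_G1=24/5 w_G3=0 w_R=1
asked value: 1

topology: planetary set — G1 20T / G2 28T / G3 76T, arm = carrier (Willis)
superposition row 1 [locked train]: every member turns x
row 2 — arm fixed, fixed-axis ratios: sun y, ring −(20/76)·y, arm 0
boundary: total ω_ring = x − (20/76)·y = 0 and total ω_arm = x = 1  ⇒  y = 19/5, x = 1
row 2 ring = −(20/76)·19/5 = -1
totals (row 1 + row 2): sun 1 + 19/5 = 24/5, ring 1 + (-1) = 0, arm 1 + 0 = 1
asked cell (row1, ring) = 1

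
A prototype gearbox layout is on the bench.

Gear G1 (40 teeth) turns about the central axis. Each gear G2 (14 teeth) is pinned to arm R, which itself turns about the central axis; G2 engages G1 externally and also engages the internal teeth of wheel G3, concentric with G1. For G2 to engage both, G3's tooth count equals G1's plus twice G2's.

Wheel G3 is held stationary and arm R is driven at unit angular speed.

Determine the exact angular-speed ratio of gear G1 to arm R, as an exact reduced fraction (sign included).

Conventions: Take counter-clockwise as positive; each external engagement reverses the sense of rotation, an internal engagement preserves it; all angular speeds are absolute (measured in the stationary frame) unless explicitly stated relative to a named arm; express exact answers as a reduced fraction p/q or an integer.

27/10

planetary set (40T centre, 14T on arm, 68T internal) — Willis relation
ring teeth: 40 + 2·14 = 68
40(ω_sun−ω_arm) = −68(ω_ring−ω_arm),  ω_ring = 0, ω_arm = 1
ω_sun = 1 − (68/40)(0−1) = 27/10
ω_out/ω_in = 27/10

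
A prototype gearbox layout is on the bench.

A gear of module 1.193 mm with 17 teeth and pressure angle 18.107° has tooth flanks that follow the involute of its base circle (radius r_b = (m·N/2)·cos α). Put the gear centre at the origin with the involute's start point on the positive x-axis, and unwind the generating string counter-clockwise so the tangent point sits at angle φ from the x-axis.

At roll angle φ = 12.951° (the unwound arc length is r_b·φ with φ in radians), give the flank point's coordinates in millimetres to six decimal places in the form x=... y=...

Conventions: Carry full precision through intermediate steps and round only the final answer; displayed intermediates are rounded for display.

topology: single-mesh involute geometry — m = 1.193, N = 17
pitch radius r_p = m·N/2 = 1.193·17/2 = 10.140500
base radius r_b = r_p·cos α = 10.140500·cos 18.107° = 9.638320
roll angle φ = 12.951° = 0.22603759 rad
x = r_b·(cos φ + φ·sin φ) = 9.881409
y = r_b·(sin φ − φ·cos φ) = 0.036915

x=9.881409 y=0.036915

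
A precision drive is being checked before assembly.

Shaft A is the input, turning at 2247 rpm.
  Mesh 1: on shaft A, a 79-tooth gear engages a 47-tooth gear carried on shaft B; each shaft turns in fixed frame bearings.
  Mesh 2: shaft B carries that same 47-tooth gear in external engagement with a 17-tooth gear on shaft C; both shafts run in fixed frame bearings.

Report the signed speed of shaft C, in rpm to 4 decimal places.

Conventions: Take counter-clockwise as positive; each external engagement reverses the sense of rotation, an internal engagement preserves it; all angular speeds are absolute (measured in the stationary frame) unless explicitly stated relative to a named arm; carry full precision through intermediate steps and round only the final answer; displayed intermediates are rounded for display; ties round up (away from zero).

2-mesh fixed-axis compound train (all bearings frame-fixed)
mesh 1 [79T→47T]: ω = 2247.0000×79/47 = 3776.8723 rpm, sense flips to −
mesh 2 [47T→17T]: ω = 3776.8723×47/17 = 10441.9412 rpm, sense flips to +
signed output speed = +10441.9412 rpm

+10441.9412 rpm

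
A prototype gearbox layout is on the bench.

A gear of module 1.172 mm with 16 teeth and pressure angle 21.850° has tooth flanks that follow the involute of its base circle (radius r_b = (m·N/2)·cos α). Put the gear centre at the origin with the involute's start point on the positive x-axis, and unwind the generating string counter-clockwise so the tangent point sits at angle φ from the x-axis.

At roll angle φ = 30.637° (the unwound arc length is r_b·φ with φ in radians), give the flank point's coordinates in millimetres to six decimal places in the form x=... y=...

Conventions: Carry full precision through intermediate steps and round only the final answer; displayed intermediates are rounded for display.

topology: single-mesh involute geometry — m = 1.172, N = 16
pitch radius r_p = m·N/2 = 1.172·16/2 = 9.376000
base radius r_b = r_p·cos α = 9.376000·cos 21.850° = 8.702441
roll angle φ = 30.637° = 0.53471652 rad
x = r_b·(cos φ + φ·sin φ) = 9.859023
y = r_b·(sin φ − φ·cos φ) = 0.430945

x=9.859023 y=0.430945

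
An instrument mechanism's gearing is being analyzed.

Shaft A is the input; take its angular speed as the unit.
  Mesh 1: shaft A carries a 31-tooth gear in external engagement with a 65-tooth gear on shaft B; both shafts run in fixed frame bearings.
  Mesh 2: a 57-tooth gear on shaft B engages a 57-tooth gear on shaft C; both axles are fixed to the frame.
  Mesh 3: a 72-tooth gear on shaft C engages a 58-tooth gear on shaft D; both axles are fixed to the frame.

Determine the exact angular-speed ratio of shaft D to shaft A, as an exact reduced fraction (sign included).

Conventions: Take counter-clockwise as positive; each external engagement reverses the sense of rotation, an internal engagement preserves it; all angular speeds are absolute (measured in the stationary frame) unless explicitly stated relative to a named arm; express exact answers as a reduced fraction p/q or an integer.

-1116/1885

class = fixed-axis compound train [3 meshes; 3 ratios multiply, 3 sense flips]
mesh 1 [31T→65T]: running ratio 31/65, sense −
mesh 2 [57T→57T]: running ratio 31/65, sense +
mesh 3 [72T→58T]: running ratio 1116/1885, sense −
ω_out/ω_in = -1116/1885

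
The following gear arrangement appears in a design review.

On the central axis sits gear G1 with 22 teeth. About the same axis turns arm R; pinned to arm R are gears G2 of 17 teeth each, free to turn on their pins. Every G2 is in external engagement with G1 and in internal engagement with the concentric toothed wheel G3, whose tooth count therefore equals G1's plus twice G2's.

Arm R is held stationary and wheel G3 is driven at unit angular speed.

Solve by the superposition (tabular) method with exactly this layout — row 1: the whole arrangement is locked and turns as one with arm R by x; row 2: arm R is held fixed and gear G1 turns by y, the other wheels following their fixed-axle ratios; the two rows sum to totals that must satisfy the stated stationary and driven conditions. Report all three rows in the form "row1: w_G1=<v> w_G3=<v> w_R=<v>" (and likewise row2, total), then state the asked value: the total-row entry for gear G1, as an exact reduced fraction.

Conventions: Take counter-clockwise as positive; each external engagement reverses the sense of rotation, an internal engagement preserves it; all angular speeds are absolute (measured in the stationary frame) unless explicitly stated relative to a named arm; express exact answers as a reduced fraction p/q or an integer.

class = planetary set [G3 = 22+2·17 = 56; Willis about the carrier]
superposition row 1 [locked train]: every member turns x
row 2: sun turns y, ring = −(22/56)·y, arm 0
boundary: total ω_arm = x = 0 and total ω_ring = x − (22/56)·y = 1  ⇒  y = -28/11, x = 0
row 2 ring = −(22/56)·(-28/11) = 1
totals (row 1 + row 2): sun 0 + (-28/11) = -28/11, ring 0 + 1 = 1, arm 0 + 0 = 0
asked cell (total, sun) = -28/11

row1: w_G1=0 w_G3=0 w_R=0
row2: w_G1=-28/11 w_G3=1 w_R=0
total: w_G1=-28/11 w_G3=1 w_R=0
asked value: -28/11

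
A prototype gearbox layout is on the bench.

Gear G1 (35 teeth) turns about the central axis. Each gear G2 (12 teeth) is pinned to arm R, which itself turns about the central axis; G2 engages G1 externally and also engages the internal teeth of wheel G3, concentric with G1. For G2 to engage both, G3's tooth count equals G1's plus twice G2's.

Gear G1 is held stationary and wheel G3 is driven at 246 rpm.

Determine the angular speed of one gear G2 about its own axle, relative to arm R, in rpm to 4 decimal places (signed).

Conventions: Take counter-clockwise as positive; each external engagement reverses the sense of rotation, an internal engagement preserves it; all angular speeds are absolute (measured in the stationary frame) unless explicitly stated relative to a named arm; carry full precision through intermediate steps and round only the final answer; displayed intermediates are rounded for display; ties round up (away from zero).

+450.3457 rpm

planetary set (35T centre, 12T on arm, 59T internal) — Willis relation
normalise by the input: solve with ω_ring = 1, then scale by 246 rpm
ring teeth: 35 + 2·12 = 59
35(ω_sun−ω_arm) = −59(ω_ring−ω_arm),  ω_sun = 0, ω_ring = 1
35(0−ω_arm) = −59(1−ω_arm)  ⇒  94·ω_arm = 59  ⇒  ω_arm = 59/94
sun–planet mesh: 35·(0−59/94) = −12·(ω_p−ω_arm)  ⇒  ω_p−ω_arm = 2065/1128
scale: ω_p−ω_arm = 2065/1128 × 246 rpm = +450.3457 rpm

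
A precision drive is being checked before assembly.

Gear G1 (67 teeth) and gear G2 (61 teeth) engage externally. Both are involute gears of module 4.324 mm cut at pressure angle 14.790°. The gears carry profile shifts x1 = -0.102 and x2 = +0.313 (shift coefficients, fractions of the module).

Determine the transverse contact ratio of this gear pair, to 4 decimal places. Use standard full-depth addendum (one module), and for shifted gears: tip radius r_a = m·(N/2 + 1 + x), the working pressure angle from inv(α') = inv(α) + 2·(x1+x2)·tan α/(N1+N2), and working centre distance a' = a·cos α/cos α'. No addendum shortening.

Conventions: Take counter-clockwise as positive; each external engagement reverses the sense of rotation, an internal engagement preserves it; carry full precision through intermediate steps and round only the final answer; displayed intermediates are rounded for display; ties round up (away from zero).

class = single-mesh tooth geometry [involute pair 67T × 61T, m = 4.324]
base radii: r_b1 = 140.054691, r_b2 = 127.512480
tip radii: r_a1 = 148.736952, r_a2 = 137.559412
inv(α') = inv(14.790°) + 2·(-0.102+0.313)·tan α/(67+61) = 0.00676095  ⇒  α' = 15.47196°
a' = a·cos α / cos α' = 276.7360·cos 14.790°/cos 15.47196° = 277.628108
action lengths: √(r_a1²−r_b1²) = 50.073590, √(r_a2²−r_b2²) = 51.605807
base pitch p_b = π·m·cos α = 13.134173
CR = (50.073590 + 51.605807 − 277.628108·sin 15.47196°)/13.134173 = 2.102715
contact ratio ≈ 2.1027

2.1027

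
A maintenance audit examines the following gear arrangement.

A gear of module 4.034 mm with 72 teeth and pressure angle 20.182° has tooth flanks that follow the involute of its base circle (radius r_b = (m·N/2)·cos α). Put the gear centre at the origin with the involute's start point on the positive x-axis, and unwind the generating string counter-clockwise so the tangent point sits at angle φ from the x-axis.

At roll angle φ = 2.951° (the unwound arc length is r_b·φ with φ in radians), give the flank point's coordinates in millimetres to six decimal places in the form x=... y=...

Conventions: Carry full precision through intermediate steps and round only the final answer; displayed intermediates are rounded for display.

topology: single-mesh involute geometry — m = 4.034, N = 72
pitch radius r_p = m·N/2 = 4.034·72/2 = 145.224000
base radius r_b = r_p·cos α = 145.224000·cos 20.182° = 136.307458
roll angle φ = 2.951° = 0.05150467 rad
x = r_b·(cos φ + φ·sin φ) = 136.488131
y = r_b·(sin φ − φ·cos φ) = 0.006206

x=136.488131 y=0.006206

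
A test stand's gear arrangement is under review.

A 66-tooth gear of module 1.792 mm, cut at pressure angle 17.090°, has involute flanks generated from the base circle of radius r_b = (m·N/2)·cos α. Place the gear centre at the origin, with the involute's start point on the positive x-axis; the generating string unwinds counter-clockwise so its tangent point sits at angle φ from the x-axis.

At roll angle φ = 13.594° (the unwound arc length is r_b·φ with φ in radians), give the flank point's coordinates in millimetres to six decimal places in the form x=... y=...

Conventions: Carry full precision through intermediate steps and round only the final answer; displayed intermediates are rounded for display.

x=58.093447 y=0.250233

class = single-mesh tooth geometry [base-circle involute, m = 1.792, 66T]
pitch radius r_p = m·N/2 = 1.792·66/2 = 59.136000
base radius r_b = r_p·cos α = 59.136000·cos 17.090° = 56.524810
roll angle φ = 13.594° = 0.23726006 rad
x = r_b·(cos φ + φ·sin φ) = 58.093447
y = r_b·(sin φ − φ·cos φ) = 0.250233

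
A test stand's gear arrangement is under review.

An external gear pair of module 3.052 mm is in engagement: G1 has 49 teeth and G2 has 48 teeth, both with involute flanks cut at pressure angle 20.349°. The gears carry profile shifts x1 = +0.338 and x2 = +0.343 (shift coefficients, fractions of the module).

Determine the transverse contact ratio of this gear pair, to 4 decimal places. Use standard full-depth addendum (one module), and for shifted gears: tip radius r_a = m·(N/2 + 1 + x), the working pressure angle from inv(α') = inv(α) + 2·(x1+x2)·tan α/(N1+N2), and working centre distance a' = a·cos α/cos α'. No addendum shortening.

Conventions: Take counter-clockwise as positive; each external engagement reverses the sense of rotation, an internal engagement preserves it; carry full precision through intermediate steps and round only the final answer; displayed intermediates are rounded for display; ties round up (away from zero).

1.6411

single-mesh involute tooth geometry (49T engaging 48T at module 3.052)
base radii: r_b1 = 70.107496, r_b2 = 68.676731
tip radii: r_a1 = 78.857576, r_a2 = 77.346836
inv(α') = inv(20.349°) + 2·(+0.338+0.343)·tan α/(49+48) = 0.02093439  ⇒  α' = 22.30440°
a' = a·cos α / cos α' = 148.0220·cos 20.349°/cos 22.30440° = 150.007719
action lengths: √(r_a1²−r_b1²) = 36.103411, √(r_a2²−r_b2²) = 35.581452
base pitch p_b = π·m·cos α = 8.989763
CR = (36.103411 + 35.581452 − 150.007719·sin 22.30440°)/8.989763 = 1.641072
contact ratio ≈ 1.6411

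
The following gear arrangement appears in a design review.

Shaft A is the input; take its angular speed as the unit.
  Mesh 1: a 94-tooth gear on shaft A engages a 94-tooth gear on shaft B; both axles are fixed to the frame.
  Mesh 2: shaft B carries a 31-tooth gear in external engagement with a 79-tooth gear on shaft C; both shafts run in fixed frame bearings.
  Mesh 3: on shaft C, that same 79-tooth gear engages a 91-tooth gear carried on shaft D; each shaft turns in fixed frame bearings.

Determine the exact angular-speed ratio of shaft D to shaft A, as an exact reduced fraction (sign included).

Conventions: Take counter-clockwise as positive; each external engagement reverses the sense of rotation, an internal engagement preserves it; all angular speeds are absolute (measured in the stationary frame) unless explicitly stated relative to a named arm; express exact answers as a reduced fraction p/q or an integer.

-31/91

class = fixed-axis compound train [3 meshes; 3 ratios multiply, 3 sense flips]
mesh 1 [94T→94T]: running ratio 1, sense −
mesh 2 [31T→79T]: running ratio 31/79, sense +
mesh 3 [79T→91T]: running ratio 31/91, sense −
ω_out/ω_in = -31/91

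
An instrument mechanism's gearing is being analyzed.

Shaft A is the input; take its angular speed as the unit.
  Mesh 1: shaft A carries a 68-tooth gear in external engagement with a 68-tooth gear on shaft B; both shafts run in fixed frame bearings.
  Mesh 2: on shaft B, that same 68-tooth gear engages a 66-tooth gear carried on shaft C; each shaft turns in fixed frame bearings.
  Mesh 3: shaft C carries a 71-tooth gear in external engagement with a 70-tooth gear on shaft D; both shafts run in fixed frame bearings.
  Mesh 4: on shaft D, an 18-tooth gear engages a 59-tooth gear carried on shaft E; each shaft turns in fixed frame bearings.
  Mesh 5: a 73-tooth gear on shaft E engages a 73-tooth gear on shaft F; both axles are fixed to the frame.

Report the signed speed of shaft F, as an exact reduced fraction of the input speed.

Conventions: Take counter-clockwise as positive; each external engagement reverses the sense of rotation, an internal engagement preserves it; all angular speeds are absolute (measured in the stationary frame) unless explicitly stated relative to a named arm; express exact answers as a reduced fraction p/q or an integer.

-7242/22715

5-mesh fixed-axis compound train (all bearings frame-fixed)
mesh 1 [68T→68T]: |ω|/ω_in = 1×68/68 = 1, sense flips to −
mesh 2 [68T→66T]: |ω|/ω_in = 1×68/66 = 34/33, sense flips to +
mesh 3 [71T→70T]: |ω|/ω_in = (34/33)×71/70 = 1207/1155, sense flips to −
mesh 4 [18T→59T]: |ω|/ω_in = (1207/1155)×18/59 = 7242/22715, sense flips to +
mesh 5 [73T→73T]: |ω|/ω_in = (7242/22715)×73/73 = 7242/22715, sense flips to −
signed output speed (× input speed) = -7242/22715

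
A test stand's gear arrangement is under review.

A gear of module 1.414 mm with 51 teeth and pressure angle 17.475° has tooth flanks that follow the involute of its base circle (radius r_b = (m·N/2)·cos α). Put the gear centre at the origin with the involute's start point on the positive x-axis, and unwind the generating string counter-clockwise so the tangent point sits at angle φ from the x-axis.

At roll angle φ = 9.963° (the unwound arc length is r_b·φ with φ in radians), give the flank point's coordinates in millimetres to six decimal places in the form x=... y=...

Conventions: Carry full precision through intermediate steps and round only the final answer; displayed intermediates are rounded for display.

x=34.908940 y=0.060095

single-mesh involute tooth geometry (51T wheel at module 1.414)
pitch radius r_p = m·N/2 = 1.414·51/2 = 36.057000
base radius r_b = r_p·cos α = 36.057000·cos 17.475° = 34.392900
roll angle φ = 9.963° = 0.17388715 rad
x = r_b·(cos φ + φ·sin φ) = 34.908940
y = r_b·(sin φ − φ·cos φ) = 0.060095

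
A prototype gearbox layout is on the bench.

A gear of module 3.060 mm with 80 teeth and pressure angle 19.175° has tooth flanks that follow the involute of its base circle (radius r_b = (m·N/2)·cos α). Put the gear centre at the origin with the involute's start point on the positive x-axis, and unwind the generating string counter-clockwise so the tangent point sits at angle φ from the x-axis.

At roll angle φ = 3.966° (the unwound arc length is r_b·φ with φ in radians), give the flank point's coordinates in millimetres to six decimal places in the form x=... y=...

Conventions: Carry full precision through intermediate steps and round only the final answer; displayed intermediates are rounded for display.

class = single-mesh tooth geometry [base-circle involute, m = 3.060, 80T]
pitch radius r_p = m·N/2 = 3.060·80/2 = 122.400000
base radius r_b = r_p·cos α = 122.400000·cos 19.175° = 115.609221
roll angle φ = 3.966° = 0.06921976 rad
x = r_b·(cos φ + φ·sin φ) = 115.885852
y = r_b·(sin φ − φ·cos φ) = 0.012775

x=115.885852 y=0.012775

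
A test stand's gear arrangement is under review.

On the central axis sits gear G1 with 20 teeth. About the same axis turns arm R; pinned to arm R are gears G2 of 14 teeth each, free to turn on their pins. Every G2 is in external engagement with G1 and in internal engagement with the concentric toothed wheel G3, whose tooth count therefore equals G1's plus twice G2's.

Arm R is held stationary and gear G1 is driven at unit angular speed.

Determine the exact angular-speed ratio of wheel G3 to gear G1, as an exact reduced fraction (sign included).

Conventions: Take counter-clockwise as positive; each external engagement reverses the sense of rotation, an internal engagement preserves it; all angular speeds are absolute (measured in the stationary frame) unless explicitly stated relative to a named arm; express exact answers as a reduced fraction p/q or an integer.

-5/12

recognized (axles ride arm R): planetary set, 20/14/48 teeth
ring teeth: 20 + 2·14 = 48
20(ω_sun−ω_arm) = −48(ω_ring−ω_arm),  ω_arm = 0, ω_sun = 1
ω_ring = 0 − (20/48)(1−0) = -5/12
ω_out/ω_in = -5/12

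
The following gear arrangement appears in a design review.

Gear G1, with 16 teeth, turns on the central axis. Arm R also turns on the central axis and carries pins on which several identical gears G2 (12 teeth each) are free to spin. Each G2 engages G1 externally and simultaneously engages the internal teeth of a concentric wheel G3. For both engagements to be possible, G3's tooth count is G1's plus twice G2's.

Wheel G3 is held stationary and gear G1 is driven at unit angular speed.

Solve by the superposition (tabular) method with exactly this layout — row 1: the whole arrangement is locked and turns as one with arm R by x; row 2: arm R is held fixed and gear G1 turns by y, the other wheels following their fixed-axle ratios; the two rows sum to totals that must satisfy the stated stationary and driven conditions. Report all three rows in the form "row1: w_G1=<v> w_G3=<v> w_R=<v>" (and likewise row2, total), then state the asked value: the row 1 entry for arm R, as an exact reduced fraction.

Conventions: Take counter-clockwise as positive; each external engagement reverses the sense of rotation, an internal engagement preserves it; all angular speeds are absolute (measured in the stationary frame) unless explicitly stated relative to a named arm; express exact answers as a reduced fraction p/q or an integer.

row1: w_G1=2/7 w_G3=2/7 w_R=2/7
row2: w_G1=5/7 w_G3=-2/7 w_R=0
total: w_G1=1 w_G3=0 w_R=2/7
asked value: 2/7

class = planetary set [G3 = 16+2·12 = 40; Willis about the carrier]
superposition row 1 [locked train]: every member turns x
row 2: sun turns y, ring = −(16/40)·y, arm 0
boundary: total ω_ring = x − (16/40)·y = 0 and total ω_sun = x + y = 1  ⇒  y = 5/7, x = 2/7
row 2 ring = −(16/40)·5/7 = -2/7
totals (row 1 + row 2): sun 2/7 + 5/7 = 1, ring 2/7 + (-2/7) = 0, arm 2/7 + 0 = 2/7
asked cell (row1, arm) = 2/7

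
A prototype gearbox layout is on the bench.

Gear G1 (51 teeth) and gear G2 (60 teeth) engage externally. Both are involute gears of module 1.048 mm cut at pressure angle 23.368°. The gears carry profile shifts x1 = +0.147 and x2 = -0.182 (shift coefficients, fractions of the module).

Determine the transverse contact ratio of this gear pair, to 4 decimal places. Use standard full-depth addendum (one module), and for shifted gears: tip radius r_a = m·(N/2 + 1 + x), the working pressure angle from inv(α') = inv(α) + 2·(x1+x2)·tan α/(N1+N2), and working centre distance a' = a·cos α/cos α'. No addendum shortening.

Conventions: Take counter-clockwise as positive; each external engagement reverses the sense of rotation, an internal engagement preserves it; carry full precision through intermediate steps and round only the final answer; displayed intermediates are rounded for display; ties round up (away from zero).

topology: single-mesh involute geometry — m = 1.048, 51T/60T pair
base radii: r_b1 = 24.531998, r_b2 = 28.861175
tip radii: r_a1 = 27.926056, r_a2 = 32.297264
inv(α') = inv(23.368°) + 2·(+0.147-0.182)·tan α/(51+60) = 0.02395469  ⇒  α' = 23.28404°
a' = a·cos α / cos α' = 58.1640·cos 23.368°/cos 23.28404° = 58.127258
action lengths: √(r_a1²−r_b1²) = 13.343375, √(r_a2²−r_b2²) = 14.496409
base pitch p_b = π·m·cos α = 3.022335
CR = (13.343375 + 14.496409 − 58.127258·sin 23.28404°)/3.022335 = 1.608916
contact ratio ≈ 1.6089

1.6089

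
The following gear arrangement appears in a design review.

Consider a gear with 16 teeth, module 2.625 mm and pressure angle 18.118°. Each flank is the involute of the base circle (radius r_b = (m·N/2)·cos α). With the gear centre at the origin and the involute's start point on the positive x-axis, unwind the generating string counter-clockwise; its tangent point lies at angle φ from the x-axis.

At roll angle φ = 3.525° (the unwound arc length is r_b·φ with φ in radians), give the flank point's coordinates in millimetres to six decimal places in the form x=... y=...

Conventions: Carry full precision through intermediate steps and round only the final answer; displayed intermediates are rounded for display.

single-mesh involute tooth geometry (16T wheel at module 2.625)
pitch radius r_p = m·N/2 = 2.625·16/2 = 21.000000
base radius r_b = r_p·cos α = 21.000000·cos 18.118° = 19.958780
roll angle φ = 3.525° = 0.06152286 rad
x = r_b·(cos φ + φ·sin φ) = 19.996517
y = r_b·(sin φ − φ·cos φ) = 0.001549

x=19.996517 y=0.001549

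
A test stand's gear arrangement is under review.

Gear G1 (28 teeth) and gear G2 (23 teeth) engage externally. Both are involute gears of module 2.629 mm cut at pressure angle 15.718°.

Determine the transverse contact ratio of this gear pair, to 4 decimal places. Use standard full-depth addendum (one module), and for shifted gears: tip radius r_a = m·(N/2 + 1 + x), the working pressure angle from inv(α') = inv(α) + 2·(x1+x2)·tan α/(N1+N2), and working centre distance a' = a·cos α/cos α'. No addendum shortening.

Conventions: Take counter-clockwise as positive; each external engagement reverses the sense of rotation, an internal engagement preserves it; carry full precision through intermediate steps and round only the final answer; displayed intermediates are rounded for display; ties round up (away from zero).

single-mesh involute tooth geometry (28T engaging 23T at module 2.629)
base radii: r_b1 = 35.429702, r_b2 = 29.102969
tip radii: r_a1 = 39.435000, r_a2 = 32.862500
no profile shift: α' = α, a' = a
action lengths: √(r_a1²−r_b1²) = 17.316335, √(r_a2²−r_b2²) = 15.263063
base pitch p_b = π·m·cos α = 7.950406
CR = (17.316335 + 15.263063 − 67.039500·sin 15.71800°)/7.950406 = 1.813518
contact ratio ≈ 1.8135

1.8135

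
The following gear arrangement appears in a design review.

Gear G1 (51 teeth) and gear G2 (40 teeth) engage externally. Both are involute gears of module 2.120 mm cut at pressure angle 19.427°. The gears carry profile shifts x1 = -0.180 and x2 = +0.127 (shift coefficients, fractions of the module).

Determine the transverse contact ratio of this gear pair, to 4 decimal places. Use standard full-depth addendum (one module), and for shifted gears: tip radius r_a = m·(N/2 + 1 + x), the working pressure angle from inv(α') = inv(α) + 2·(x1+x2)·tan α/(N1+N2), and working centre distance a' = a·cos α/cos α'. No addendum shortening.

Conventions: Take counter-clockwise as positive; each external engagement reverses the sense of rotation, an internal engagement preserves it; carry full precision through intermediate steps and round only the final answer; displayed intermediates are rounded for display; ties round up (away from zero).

class = single-mesh tooth geometry [involute pair 51T × 40T, m = 2.120]
base radii: r_b1 = 50.982149, r_b2 = 39.986000
tip radii: r_a1 = 55.798400, r_a2 = 44.789240
inv(α') = inv(19.427°) + 2·(-0.180+0.127)·tan α/(51+40) = 0.01320942  ⇒  α' = 19.23574°
a' = a·cos α / cos α' = 96.4600·cos 19.427°/cos 19.23574° = 96.347107
action lengths: √(r_a1²−r_b1²) = 22.677784, √(r_a2²−r_b2²) = 20.179095
base pitch p_b = π·m·cos α = 6.280986
CR = (22.677784 + 20.179095 − 96.347107·sin 19.23574°)/6.280986 = 1.769592
contact ratio ≈ 1.7696

1.7696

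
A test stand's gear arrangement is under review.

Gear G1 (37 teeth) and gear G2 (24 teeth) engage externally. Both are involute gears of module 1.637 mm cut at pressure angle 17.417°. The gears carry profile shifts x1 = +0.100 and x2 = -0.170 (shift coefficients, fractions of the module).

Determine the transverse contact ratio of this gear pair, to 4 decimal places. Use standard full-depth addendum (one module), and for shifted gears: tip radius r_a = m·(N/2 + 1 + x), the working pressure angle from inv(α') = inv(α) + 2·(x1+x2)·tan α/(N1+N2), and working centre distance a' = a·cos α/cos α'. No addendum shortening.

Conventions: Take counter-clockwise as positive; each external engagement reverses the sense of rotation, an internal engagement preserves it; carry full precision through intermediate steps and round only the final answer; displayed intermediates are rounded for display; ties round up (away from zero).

1.8075

class = single-mesh tooth geometry [involute pair 37T × 24T, m = 1.637]
base radii: r_b1 = 28.896003, r_b2 = 18.743353
tip radii: r_a1 = 32.085200, r_a2 = 21.002710
inv(α') = inv(17.417°) + 2·(+0.100-0.170)·tan α/(37+24) = 0.00900290  ⇒  α' = 16.98662°
a' = a·cos α / cos α' = 49.9285·cos 17.417°/cos 16.98662° = 49.812527
action lengths: √(r_a1²−r_b1²) = 13.945647, √(r_a2²−r_b2²) = 9.476315
base pitch p_b = π·m·cos α = 4.906998
CR = (13.945647 + 9.476315 − 49.812527·sin 16.98662°)/4.906998 = 1.807482
contact ratio ≈ 1.8075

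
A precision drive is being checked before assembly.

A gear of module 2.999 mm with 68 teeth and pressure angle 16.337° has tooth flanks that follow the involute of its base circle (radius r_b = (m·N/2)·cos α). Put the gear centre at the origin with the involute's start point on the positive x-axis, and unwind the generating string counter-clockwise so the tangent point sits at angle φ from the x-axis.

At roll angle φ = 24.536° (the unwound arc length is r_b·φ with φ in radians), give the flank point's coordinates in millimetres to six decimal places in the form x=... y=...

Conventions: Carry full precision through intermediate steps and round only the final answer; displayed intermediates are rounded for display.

recognized (one wheel, involute flank): single-mesh tooth geometry, m = 2.999, N = 68
pitch radius r_p = m·N/2 = 2.999·68/2 = 101.966000
base radius r_b = r_p·cos α = 101.966000·cos 16.337° = 97.849005
roll angle φ = 24.536° = 0.42823399 rad
x = r_b·(cos φ + φ·sin φ) = 106.413834
y = r_b·(sin φ − φ·cos φ) = 2.514741

x=106.413834 y=2.514741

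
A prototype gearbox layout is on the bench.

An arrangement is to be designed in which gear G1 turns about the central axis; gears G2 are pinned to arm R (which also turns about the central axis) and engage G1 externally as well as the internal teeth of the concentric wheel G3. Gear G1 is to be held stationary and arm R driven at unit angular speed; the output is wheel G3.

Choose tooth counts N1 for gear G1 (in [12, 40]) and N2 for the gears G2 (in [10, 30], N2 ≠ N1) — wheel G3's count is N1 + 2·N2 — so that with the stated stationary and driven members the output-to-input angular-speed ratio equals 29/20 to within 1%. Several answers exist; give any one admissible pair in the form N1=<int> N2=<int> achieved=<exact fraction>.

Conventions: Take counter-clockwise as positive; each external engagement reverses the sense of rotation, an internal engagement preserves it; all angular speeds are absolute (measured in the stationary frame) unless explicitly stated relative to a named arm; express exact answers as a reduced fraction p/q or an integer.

N1=18 N2=11 achieved=29/20

class = planetary set [ratio 29/20 wanted; Willis about the carrier]
Willis with ω_sun = 0: ω_ring/ω_arm = (N1+N3)/N3; set equal to 29/20  ⇒  N3/N1 = 1/(29/20 − 1) = 20/9
N3 = N1 + 2·N2  ⇒  N2/N1 = (N3/N1 − 1)/2 = (20/9 − 1)/2 = 11/18
smallest multiple with N1 ≥ 12 and N2 ≥ 10: k = 1  ⇒  N1 = 1·18 = 18, N2 = 1·11 = 11 (N1 ≤ 40, N2 ≤ 30, N2 ≠ N1 ✓), N3 = 18 + 2·11 = 40
check: (N1+N3)/N3 with N1 = 18, N3 = 40 gives 29/20; |achieved − target| = 0 ≤ 29/2000 ✓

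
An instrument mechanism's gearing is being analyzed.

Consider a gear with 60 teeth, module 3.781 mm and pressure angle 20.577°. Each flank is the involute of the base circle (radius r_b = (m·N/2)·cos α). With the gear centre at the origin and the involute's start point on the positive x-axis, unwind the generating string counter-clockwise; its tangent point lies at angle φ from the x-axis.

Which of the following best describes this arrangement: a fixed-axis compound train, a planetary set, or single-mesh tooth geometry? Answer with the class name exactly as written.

single-mesh tooth geometry

topology: single-mesh involute geometry — m = 3.781, N = 60
classification: single-mesh tooth geometry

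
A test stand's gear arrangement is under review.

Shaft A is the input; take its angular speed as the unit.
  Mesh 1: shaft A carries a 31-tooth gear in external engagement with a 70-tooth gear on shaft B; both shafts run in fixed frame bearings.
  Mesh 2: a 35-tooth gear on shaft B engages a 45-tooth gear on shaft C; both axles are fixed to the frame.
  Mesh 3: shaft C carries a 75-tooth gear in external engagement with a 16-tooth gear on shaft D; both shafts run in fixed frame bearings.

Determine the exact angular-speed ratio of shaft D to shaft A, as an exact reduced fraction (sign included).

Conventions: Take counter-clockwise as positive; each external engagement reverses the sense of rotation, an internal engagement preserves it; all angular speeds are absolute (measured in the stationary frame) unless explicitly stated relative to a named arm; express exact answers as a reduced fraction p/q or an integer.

-155/96

class = fixed-axis compound train [3 meshes; 3 ratios multiply, 3 sense flips]
mesh 1 [31T→70T]: running ratio 31/70, sense −
mesh 2 [35T→45T]: running ratio 31/90, sense +
mesh 3 [75T→16T]: running ratio 155/96, sense −
ω_out/ω_in = -155/96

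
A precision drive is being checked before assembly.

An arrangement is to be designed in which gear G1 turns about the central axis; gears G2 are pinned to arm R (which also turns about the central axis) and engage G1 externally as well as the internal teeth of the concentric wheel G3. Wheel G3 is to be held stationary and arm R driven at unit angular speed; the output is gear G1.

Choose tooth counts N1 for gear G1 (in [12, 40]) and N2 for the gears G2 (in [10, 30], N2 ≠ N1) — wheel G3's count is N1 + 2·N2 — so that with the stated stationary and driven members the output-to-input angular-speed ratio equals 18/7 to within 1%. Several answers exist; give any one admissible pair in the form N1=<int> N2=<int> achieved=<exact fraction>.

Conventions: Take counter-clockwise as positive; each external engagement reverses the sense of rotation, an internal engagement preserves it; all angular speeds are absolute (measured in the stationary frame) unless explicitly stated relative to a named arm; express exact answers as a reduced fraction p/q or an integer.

class = planetary set [ratio 18/7 wanted; Willis about the carrier]
Willis with ω_ring = 0: ω_sun/ω_arm = (N1+N3)/N1; set equal to 18/7  ⇒  N3/N1 = 18/7 − 1 = 11/7
N3 = N1 + 2·N2  ⇒  N2/N1 = (N3/N1 − 1)/2 = (11/7 − 1)/2 = 2/7
smallest multiple with N1 ≥ 12 and N2 ≥ 10: k = 5  ⇒  N1 = 5·7 = 35, N2 = 5·2 = 10 (N1 ≤ 40, N2 ≤ 30, N2 ≠ N1 ✓), N3 = 35 + 2·10 = 55
check: (N1+N3)/N1 with N1 = 35, N3 = 55 gives 18/7; |achieved − target| = 0 ≤ 9/350 ✓

N1=35 N2=10 achieved=18/7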